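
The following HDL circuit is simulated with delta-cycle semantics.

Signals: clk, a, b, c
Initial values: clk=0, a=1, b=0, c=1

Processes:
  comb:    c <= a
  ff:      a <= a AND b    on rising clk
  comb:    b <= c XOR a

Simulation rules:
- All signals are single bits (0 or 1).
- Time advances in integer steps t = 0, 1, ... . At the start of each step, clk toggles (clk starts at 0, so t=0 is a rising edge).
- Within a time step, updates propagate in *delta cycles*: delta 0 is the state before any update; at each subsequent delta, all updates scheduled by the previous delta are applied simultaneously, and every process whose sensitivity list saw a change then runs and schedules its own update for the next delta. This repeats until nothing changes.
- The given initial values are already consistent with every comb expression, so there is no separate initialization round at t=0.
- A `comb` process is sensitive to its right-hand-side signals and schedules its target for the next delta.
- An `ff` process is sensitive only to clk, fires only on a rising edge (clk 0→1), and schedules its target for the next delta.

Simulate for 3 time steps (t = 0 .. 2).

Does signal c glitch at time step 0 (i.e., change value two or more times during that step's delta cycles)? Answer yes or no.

t=0 Δ0: b=0 a=1 c=1 clk=0
  Δ1: clk:0→1
  Δ2: a:1→0
  Δ3: b:0→1, c:1→0
  Δ4: b:1→0
  (4Δ to stable)
t=1 Δ0: b=0 a=0 c=0 clk=1
  Δ1: clk:1→0
  (1Δ to stable)
t=2 Δ0: b=0 a=0 c=0 clk=0
  Δ1: clk:0→1
  (1Δ to stable)

no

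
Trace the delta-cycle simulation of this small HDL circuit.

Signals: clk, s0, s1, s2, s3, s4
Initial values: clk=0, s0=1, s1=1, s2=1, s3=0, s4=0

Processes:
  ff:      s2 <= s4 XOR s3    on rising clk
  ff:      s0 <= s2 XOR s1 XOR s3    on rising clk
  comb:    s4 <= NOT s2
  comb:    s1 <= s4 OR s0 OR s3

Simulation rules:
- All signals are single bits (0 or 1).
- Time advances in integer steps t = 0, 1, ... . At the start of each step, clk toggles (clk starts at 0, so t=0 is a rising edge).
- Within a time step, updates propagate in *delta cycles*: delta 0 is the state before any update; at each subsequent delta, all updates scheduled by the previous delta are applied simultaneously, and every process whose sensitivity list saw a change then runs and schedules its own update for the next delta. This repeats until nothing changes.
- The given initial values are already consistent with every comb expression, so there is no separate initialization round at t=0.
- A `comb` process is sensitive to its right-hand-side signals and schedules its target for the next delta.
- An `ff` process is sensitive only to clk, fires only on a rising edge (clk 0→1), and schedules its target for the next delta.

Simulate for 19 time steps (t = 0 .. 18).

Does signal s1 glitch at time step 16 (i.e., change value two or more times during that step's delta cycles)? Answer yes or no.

t=0 Δ0: s2=1 clk=0 s0=1 s1=1 s4=0 s3=0
  Δ1: clk:0→1
  Δ2: s2:1→0, s0:1→0
  Δ3: s1:1→0, s4:0→1
  Δ4: s1:0→1
  (4Δ to stable)
t=1 Δ0: s2=0 clk=1 s0=0 s1=1 s4=1 s3=0
  Δ1: clk:1→0
  (1Δ to stable)
t=2 Δ0: s2=0 clk=0 s0=0 s1=1 s4=1 s3=0
  Δ1: clk:0→1
  Δ2: s2:0→1, s0:0→1
  Δ3: s4:1→0
  (3Δ to stable)
t=3 Δ0: s2=1 clk=1 s0=1 s1=1 s4=0 s3=0
  Δ1: clk:1→0
  (1Δ to stable)
t=4 Δ0: s2=1 clk=0 s0=1 s1=1 s4=0 s3=0
  Δ1: clk:0→1
  Δ2: s2:1→0, s0:1→0
  Δ3: s1:1→0, s4:0→1
  Δ4: s1:0→1
  (4Δ to stable)
t=5 Δ0: s2=0 clk=1 s0=0 s1=1 s4=1 s3=0
  Δ1: clk:1→0
  (1Δ to stable)
t=6 Δ0: s2=0 clk=0 s0=0 s1=1 s4=1 s3=0
  Δ1: clk:0→1
  Δ2: s2:0→1, s0:0→1
  Δ3: s4:1→0
  (3Δ to stable)
t=7 Δ0: s2=1 clk=1 s0=1 s1=1 s4=0 s3=0
  Δ1: clk:1→0
  (1Δ to stable)
t=8 Δ0: s2=1 clk=0 s0=1 s1=1 s4=0 s3=0
  Δ1: clk:0→1
  Δ2: s2:1→0, s0:1→0
  Δ3: s1:1→0, s4:0→1
  Δ4: s1:0→1
  (4Δ to stable)
t=9 Δ0: s2=0 clk=1 s0=0 s1=1 s4=1 s3=0
  Δ1: clk:1→0
  (1Δ to stable)
t=10 Δ0: s2=0 clk=0 s0=0 s1=1 s4=1 s3=0
  Δ1: clk:0→1
  Δ2: s2:0→1, s0:0→1
  Δ3: s4:1→0
  (3Δ to stable)
t=11 Δ0: s2=1 clk=1 s0=1 s1=1 s4=0 s3=0
  Δ1: clk:1→0
  (1Δ to stable)
t=12 Δ0: s2=1 clk=0 s0=1 s1=1 s4=0 s3=0
  Δ1: clk:0→1
  Δ2: s2:1→0, s0:1→0
  Δ3: s1:1→0, s4:0→1
  Δ4: s1:0→1
  (4Δ to stable)
t=13 Δ0: s2=0 clk=1 s0=0 s1=1 s4=1 s3=0
  Δ1: clk:1→0
  (1Δ to stable)
t=14 Δ0: s2=0 clk=0 s0=0 s1=1 s4=1 s3=0
  Δ1: clk:0→1
  Δ2: s2:0→1, s0:0→1
  Δ3: s4:1→0
  (3Δ to stable)
t=15 Δ0: s2=1 clk=1 s0=1 s1=1 s4=0 s3=0
  Δ1: clk:1→0
  (1Δ to stable)
t=16 Δ0: s2=1 clk=0 s0=1 s1=1 s4=0 s3=0
  Δ1: clk:0→1
  Δ2: s2:1→0, s0:1→0
  Δ3: s1:1→0, s4:0→1
  Δ4: s1:0→1
  (4Δ to stable)
t=17 Δ0: s2=0 clk=1 s0=0 s1=1 s4=1 s3=0
  Δ1: clk:1→0
  (1Δ to stable)
t=18 Δ0: s2=0 clk=0 s0=0 s1=1 s4=1 s3=0
  Δ1: clk:0→1
  Δ2: s2:0→1, s0:0→1
  Δ3: s4:1→0
  (3Δ to stable)

yes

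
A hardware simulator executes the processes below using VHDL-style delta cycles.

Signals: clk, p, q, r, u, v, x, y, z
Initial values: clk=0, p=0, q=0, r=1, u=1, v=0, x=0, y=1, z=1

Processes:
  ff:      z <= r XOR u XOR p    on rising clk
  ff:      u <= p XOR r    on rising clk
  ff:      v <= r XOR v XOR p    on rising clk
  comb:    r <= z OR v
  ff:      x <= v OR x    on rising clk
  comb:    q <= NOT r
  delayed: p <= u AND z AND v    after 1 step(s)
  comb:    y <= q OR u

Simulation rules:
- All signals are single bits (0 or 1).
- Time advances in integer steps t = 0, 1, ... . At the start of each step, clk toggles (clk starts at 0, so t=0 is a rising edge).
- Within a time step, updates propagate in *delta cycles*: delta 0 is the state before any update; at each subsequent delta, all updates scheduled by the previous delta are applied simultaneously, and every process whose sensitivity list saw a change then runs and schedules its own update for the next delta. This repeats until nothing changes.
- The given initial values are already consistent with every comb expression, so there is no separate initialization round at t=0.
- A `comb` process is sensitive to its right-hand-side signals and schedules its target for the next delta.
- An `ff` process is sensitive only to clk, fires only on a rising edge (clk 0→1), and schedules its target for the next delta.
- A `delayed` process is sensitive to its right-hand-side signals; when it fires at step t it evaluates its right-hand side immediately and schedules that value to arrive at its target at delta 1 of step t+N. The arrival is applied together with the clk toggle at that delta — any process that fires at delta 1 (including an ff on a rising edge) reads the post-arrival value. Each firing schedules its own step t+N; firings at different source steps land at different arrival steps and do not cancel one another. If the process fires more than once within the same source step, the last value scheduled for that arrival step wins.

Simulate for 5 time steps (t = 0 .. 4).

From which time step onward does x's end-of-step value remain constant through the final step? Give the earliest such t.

2

t=0 Δ0: x=0 u=1 v=0 z=1 clk=0 y=1 r=1 p=0 q=0
  Δ1: clk:0→1
  Δ2: v:0→1, z:1→0
  (2Δ to stable)
t=1 Δ0: x=0 u=1 v=1 z=0 clk=1 y=1 r=1 p=0 q=0
  Δ1: clk:1→0
  (1Δ to stable)
t=2 Δ0: x=0 u=1 v=1 z=0 clk=0 y=1 r=1 p=0 q=0
  Δ1: clk:0→1
  Δ2: x:0→1, v:1→0
  Δ3: r:1→0
  Δ4: q:0→1
  (4Δ to stable)
t=3 Δ0: x=1 u=1 v=0 z=0 clk=1 y=1 r=0 p=0 q=1
  Δ1: clk:1→0
  (1Δ to stable)
t=4 Δ0: x=1 u=1 v=0 z=0 clk=0 y=1 r=0 p=0 q=1
  Δ1: clk:0→1
  Δ2: u:1→0, z:0→1
  Δ3: r:0→1
  Δ4: q:1→0
  Δ5: y:1→0
  (5Δ to stable)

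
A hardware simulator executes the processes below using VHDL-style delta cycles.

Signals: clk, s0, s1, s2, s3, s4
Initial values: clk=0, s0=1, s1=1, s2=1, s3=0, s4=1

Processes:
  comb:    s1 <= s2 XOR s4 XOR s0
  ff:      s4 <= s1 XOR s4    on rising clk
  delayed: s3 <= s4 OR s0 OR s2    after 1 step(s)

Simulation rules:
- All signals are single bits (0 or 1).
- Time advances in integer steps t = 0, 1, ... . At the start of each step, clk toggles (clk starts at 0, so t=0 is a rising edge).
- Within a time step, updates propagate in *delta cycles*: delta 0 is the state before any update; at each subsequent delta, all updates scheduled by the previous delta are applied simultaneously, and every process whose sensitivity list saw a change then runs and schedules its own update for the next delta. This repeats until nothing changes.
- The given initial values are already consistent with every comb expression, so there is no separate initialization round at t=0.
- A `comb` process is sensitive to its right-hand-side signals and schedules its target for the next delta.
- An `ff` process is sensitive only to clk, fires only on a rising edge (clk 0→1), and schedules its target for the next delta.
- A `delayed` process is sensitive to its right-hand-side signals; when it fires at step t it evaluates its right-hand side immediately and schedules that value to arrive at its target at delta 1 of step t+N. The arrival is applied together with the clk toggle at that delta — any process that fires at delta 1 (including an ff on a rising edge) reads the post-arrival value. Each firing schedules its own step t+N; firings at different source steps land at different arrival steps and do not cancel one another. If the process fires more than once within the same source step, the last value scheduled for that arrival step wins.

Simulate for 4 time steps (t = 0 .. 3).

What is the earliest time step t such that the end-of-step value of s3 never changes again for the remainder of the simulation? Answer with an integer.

t0.Δ0 s3=0 s4=1 clk=0 s0=1 s1=1 s2=1
t0.Δ1 s3=0 s4=1 clk=1 s0=1 s1=1 s2=1
t0.Δ2 s3=0 s4=0 clk=1 s0=1 s1=1 s2=1
t0.Δ3 s3=0 s4=0 clk=1 s0=1 s1=0 s2=1
t1.Δ0 s3=0 s4=0 clk=1 s0=1 s1=0 s2=1
t1.Δ1 s3=1 s4=0 clk=0 s0=1 s1=0 s2=1
t2.Δ0 s3=1 s4=0 clk=0 s0=1 s1=0 s2=1
t2.Δ1 s3=1 s4=0 clk=1 s0=1 s1=0 s2=1
t3.Δ0 s3=1 s4=0 clk=1 s0=1 s1=0 s2=1
t3.Δ1 s3=1 s4=0 clk=0 s0=1 s1=0 s2=1

1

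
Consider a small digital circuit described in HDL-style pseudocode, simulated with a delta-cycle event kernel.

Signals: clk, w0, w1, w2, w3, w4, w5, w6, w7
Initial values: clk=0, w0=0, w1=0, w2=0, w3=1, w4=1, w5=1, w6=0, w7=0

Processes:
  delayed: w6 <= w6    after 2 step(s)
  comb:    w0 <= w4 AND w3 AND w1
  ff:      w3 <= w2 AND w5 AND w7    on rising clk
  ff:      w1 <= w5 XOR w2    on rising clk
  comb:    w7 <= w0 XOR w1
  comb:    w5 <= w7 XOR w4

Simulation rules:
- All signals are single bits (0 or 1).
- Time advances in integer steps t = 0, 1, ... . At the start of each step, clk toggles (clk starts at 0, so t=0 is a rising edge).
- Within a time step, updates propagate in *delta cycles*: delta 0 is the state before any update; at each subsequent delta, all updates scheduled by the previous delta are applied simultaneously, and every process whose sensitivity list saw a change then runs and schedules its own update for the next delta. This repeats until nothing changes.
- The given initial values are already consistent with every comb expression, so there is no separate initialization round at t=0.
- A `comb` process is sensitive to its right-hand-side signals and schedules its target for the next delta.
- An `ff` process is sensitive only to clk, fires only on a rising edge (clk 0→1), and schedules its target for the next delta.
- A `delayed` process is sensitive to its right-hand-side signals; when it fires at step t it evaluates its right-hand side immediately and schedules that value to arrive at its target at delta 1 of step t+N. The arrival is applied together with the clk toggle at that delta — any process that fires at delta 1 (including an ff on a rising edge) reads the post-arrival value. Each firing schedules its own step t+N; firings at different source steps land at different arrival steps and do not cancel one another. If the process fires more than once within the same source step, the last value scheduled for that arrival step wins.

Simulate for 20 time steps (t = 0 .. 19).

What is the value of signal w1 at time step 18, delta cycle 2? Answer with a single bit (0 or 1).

0

t0.Δ0 w5=1 w7=0 w0=0 w6=0 w2=0 w3=1 clk=0 w1=0 w4=1
t0.Δ1 w5=1 w7=0 w0=0 w6=0 w2=0 w3=1 clk=1 w1=0 w4=1
t0.Δ2 w5=1 w7=0 w0=0 w6=0 w2=0 w3=0 clk=1 w1=1 w4=1
t0.Δ3 w5=1 w7=1 w0=0 w6=0 w2=0 w3=0 clk=1 w1=1 w4=1
t0.Δ4 w5=0 w7=1 w0=0 w6=0 w2=0 w3=0 clk=1 w1=1 w4=1
t1.Δ0 w5=0 w7=1 w0=0 w6=0 w2=0 w3=0 clk=1 w1=1 w4=1
t1.Δ1 w5=0 w7=1 w0=0 w6=0 w2=0 w3=0 clk=0 w1=1 w4=1
t2.Δ0 w5=0 w7=1 w0=0 w6=0 w2=0 w3=0 clk=0 w1=1 w4=1
t2.Δ1 w5=0 w7=1 w0=0 w6=0 w2=0 w3=0 clk=1 w1=1 w4=1
t2.Δ2 w5=0 w7=1 w0=0 w6=0 w2=0 w3=0 clk=1 w1=0 w4=1
t2.Δ3 w5=0 w7=0 w0=0 w6=0 w2=0 w3=0 clk=1 w1=0 w4=1
t2.Δ4 w5=1 w7=0 w0=0 w6=0 w2=0 w3=0 clk=1 w1=0 w4=1
t3.Δ0 w5=1 w7=0 w0=0 w6=0 w2=0 w3=0 clk=1 w1=0 w4=1
t3.Δ1 w5=1 w7=0 w0=0 w6=0 w2=0 w3=0 clk=0 w1=0 w4=1
t4.Δ0 w5=1 w7=0 w0=0 w6=0 w2=0 w3=0 clk=0 w1=0 w4=1
t4.Δ1 w5=1 w7=0 w0=0 w6=0 w2=0 w3=0 clk=1 w1=0 w4=1
t4.Δ2 w5=1 w7=0 w0=0 w6=0 w2=0 w3=0 clk=1 w1=1 w4=1
t4.Δ3 w5=1 w7=1 w0=0 w6=0 w2=0 w3=0 clk=1 w1=1 w4=1
t4.Δ4 w5=0 w7=1 w0=0 w6=0 w2=0 w3=0 clk=1 w1=1 w4=1
t5.Δ0 w5=0 w7=1 w0=0 w6=0 w2=0 w3=0 clk=1 w1=1 w4=1
t5.Δ1 w5=0 w7=1 w0=0 w6=0 w2=0 w3=0 clk=0 w1=1 w4=1
t6.Δ0 w5=0 w7=1 w0=0 w6=0 w2=0 w3=0 clk=0 w1=1 w4=1
t6.Δ1 w5=0 w7=1 w0=0 w6=0 w2=0 w3=0 clk=1 w1=1 w4=1
t6.Δ2 w5=0 w7=1 w0=0 w6=0 w2=0 w3=0 clk=1 w1=0 w4=1
t6.Δ3 w5=0 w7=0 w0=0 w6=0 w2=0 w3=0 clk=1 w1=0 w4=1
t6.Δ4 w5=1 w7=0 w0=0 w6=0 w2=0 w3=0 clk=1 w1=0 w4=1
t7.Δ0 w5=1 w7=0 w0=0 w6=0 w2=0 w3=0 clk=1 w1=0 w4=1
t7.Δ1 w5=1 w7=0 w0=0 w6=0 w2=0 w3=0 clk=0 w1=0 w4=1
t8.Δ0 w5=1 w7=0 w0=0 w6=0 w2=0 w3=0 clk=0 w1=0 w4=1
t8.Δ1 w5=1 w7=0 w0=0 w6=0 w2=0 w3=0 clk=1 w1=0 w4=1
t8.Δ2 w5=1 w7=0 w0=0 w6=0 w2=0 w3=0 clk=1 w1=1 w4=1
t8.Δ3 w5=1 w7=1 w0=0 w6=0 w2=0 w3=0 clk=1 w1=1 w4=1
t8.Δ4 w5=0 w7=1 w0=0 w6=0 w2=0 w3=0 clk=1 w1=1 w4=1
t9.Δ0 w5=0 w7=1 w0=0 w6=0 w2=0 w3=0 clk=1 w1=1 w4=1
t9.Δ1 w5=0 w7=1 w0=0 w6=0 w2=0 w3=0 clk=0 w1=1 w4=1
t10.Δ0 w5=0 w7=1 w0=0 w6=0 w2=0 w3=0 clk=0 w1=1 w4=1
t10.Δ1 w5=0 w7=1 w0=0 w6=0 w2=0 w3=0 clk=1 w1=1 w4=1
t10.Δ2 w5=0 w7=1 w0=0 w6=0 w2=0 w3=0 clk=1 w1=0 w4=1
t10.Δ3 w5=0 w7=0 w0=0 w6=0 w2=0 w3=0 clk=1 w1=0 w4=1
t10.Δ4 w5=1 w7=0 w0=0 w6=0 w2=0 w3=0 clk=1 w1=0 w4=1
t11.Δ0 w5=1 w7=0 w0=0 w6=0 w2=0 w3=0 clk=1 w1=0 w4=1
t11.Δ1 w5=1 w7=0 w0=0 w6=0 w2=0 w3=0 clk=0 w1=0 w4=1
t12.Δ0 w5=1 w7=0 w0=0 w6=0 w2=0 w3=0 clk=0 w1=0 w4=1
t12.Δ1 w5=1 w7=0 w0=0 w6=0 w2=0 w3=0 clk=1 w1=0 w4=1
t12.Δ2 w5=1 w7=0 w0=0 w6=0 w2=0 w3=0 clk=1 w1=1 w4=1
t12.Δ3 w5=1 w7=1 w0=0 w6=0 w2=0 w3=0 clk=1 w1=1 w4=1
t12.Δ4 w5=0 w7=1 w0=0 w6=0 w2=0 w3=0 clk=1 w1=1 w4=1
t13.Δ0 w5=0 w7=1 w0=0 w6=0 w2=0 w3=0 clk=1 w1=1 w4=1
t13.Δ1 w5=0 w7=1 w0=0 w6=0 w2=0 w3=0 clk=0 w1=1 w4=1
t14.Δ0 w5=0 w7=1 w0=0 w6=0 w2=0 w3=0 clk=0 w1=1 w4=1
t14.Δ1 w5=0 w7=1 w0=0 w6=0 w2=0 w3=0 clk=1 w1=1 w4=1
t14.Δ2 w5=0 w7=1 w0=0 w6=0 w2=0 w3=0 clk=1 w1=0 w4=1
t14.Δ3 w5=0 w7=0 w0=0 w6=0 w2=0 w3=0 clk=1 w1=0 w4=1
t14.Δ4 w5=1 w7=0 w0=0 w6=0 w2=0 w3=0 clk=1 w1=0 w4=1
t15.Δ0 w5=1 w7=0 w0=0 w6=0 w2=0 w3=0 clk=1 w1=0 w4=1
t15.Δ1 w5=1 w7=0 w0=0 w6=0 w2=0 w3=0 clk=0 w1=0 w4=1
t16.Δ0 w5=1 w7=0 w0=0 w6=0 w2=0 w3=0 clk=0 w1=0 w4=1
t16.Δ1 w5=1 w7=0 w0=0 w6=0 w2=0 w3=0 clk=1 w1=0 w4=1
t16.Δ2 w5=1 w7=0 w0=0 w6=0 w2=0 w3=0 clk=1 w1=1 w4=1
t16.Δ3 w5=1 w7=1 w0=0 w6=0 w2=0 w3=0 clk=1 w1=1 w4=1
t16.Δ4 w5=0 w7=1 w0=0 w6=0 w2=0 w3=0 clk=1 w1=1 w4=1
t17.Δ0 w5=0 w7=1 w0=0 w6=0 w2=0 w3=0 clk=1 w1=1 w4=1
t17.Δ1 w5=0 w7=1 w0=0 w6=0 w2=0 w3=0 clk=0 w1=1 w4=1
t18.Δ0 w5=0 w7=1 w0=0 w6=0 w2=0 w3=0 clk=0 w1=1 w4=1
t18.Δ1 w5=0 w7=1 w0=0 w6=0 w2=0 w3=0 clk=1 w1=1 w4=1
t18.Δ2 w5=0 w7=1 w0=0 w6=0 w2=0 w3=0 clk=1 w1=0 w4=1
t18.Δ3 w5=0 w7=0 w0=0 w6=0 w2=0 w3=0 clk=1 w1=0 w4=1
t18.Δ4 w5=1 w7=0 w0=0 w6=0 w2=0 w3=0 clk=1 w1=0 w4=1
t19.Δ0 w5=1 w7=0 w0=0 w6=0 w2=0 w3=0 clk=1 w1=0 w4=1
t19.Δ1 w5=1 w7=0 w0=0 w6=0 w2=0 w3=0 clk=0 w1=0 w4=1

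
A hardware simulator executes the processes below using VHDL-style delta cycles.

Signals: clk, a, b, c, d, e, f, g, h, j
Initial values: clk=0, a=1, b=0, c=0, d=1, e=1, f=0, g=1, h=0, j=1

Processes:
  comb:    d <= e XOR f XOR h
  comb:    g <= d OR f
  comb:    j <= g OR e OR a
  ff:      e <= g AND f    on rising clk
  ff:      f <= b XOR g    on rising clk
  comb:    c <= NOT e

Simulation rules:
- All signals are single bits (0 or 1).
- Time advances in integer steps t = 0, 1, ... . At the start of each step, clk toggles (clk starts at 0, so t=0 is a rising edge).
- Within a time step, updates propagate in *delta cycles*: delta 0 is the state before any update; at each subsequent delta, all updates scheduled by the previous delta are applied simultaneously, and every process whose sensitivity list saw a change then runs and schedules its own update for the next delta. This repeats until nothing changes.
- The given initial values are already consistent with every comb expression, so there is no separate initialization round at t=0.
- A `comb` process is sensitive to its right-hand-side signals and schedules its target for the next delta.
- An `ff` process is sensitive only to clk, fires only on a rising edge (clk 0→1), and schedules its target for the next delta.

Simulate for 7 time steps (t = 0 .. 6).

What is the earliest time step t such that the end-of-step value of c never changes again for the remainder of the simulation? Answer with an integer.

t=0 Δ0: b=0 f=0 e=1 a=1 d=1 h=0 g=1 j=1 c=0 clk=0
  Δ1: clk:0→1
  Δ2: f:0→1, e:1→0
  Δ3: c:0→1
  (3Δ to stable)
t=1 Δ0: b=0 f=1 e=0 a=1 d=1 h=0 g=1 j=1 c=1 clk=1
  Δ1: clk:1→0
  (1Δ to stable)
t=2 Δ0: b=0 f=1 e=0 a=1 d=1 h=0 g=1 j=1 c=1 clk=0
  Δ1: clk:0→1
  Δ2: e:0→1
  Δ3: d:1→0, c:1→0
  (3Δ to stable)
t=3 Δ0: b=0 f=1 e=1 a=1 d=0 h=0 g=1 j=1 c=0 clk=1
  Δ1: clk:1→0
  (1Δ to stable)
t=4 Δ0: b=0 f=1 e=1 a=1 d=0 h=0 g=1 j=1 c=0 clk=0
  Δ1: clk:0→1
  (1Δ to stable)
t=5 Δ0: b=0 f=1 e=1 a=1 d=0 h=0 g=1 j=1 c=0 clk=1
  Δ1: clk:1→0
  (1Δ to stable)
t=6 Δ0: b=0 f=1 e=1 a=1 d=0 h=0 g=1 j=1 c=0 clk=0
  Δ1: clk:0→1
  (1Δ to stable)

2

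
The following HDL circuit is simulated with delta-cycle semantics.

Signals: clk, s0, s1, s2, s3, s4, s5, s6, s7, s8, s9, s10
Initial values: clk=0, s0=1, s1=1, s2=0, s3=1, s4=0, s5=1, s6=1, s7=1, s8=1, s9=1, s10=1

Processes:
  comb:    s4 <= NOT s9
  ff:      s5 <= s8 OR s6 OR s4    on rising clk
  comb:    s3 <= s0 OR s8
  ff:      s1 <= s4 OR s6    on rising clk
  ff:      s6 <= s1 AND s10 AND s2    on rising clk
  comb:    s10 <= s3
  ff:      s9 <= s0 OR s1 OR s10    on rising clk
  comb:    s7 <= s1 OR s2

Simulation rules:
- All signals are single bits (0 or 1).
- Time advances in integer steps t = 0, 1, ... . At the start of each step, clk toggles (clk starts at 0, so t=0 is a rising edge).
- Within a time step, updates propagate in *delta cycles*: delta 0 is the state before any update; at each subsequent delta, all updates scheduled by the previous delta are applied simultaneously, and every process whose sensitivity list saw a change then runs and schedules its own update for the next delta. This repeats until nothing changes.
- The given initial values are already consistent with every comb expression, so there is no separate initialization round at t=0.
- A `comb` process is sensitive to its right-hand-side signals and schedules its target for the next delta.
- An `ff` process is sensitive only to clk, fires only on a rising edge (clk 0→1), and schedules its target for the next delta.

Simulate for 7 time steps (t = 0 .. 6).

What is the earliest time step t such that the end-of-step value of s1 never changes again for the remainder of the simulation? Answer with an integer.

t=0 Δ0: s4=0 s10=1 s9=1 s2=0 s3=1 s8=1 s7=1 s5=1 s0=1 s6=1 clk=0 s1=1
  Δ1: clk:0→1
  Δ2: s6:1→0
  (2Δ to stable)
t=1 Δ0: s4=0 s10=1 s9=1 s2=0 s3=1 s8=1 s7=1 s5=1 s0=1 s6=0 clk=1 s1=1
  Δ1: clk:1→0
  (1Δ to stable)
t=2 Δ0: s4=0 s10=1 s9=1 s2=0 s3=1 s8=1 s7=1 s5=1 s0=1 s6=0 clk=0 s1=1
  Δ1: clk:0→1
  Δ2: s1:1→0
  Δ3: s7:1→0
  (3Δ to stable)
t=3 Δ0: s4=0 s10=1 s9=1 s2=0 s3=1 s8=1 s7=0 s5=1 s0=1 s6=0 clk=1 s1=0
  Δ1: clk:1→0
  (1Δ to stable)
t=4 Δ0: s4=0 s10=1 s9=1 s2=0 s3=1 s8=1 s7=0 s5=1 s0=1 s6=0 clk=0 s1=0
  Δ1: clk:0→1
  (1Δ to stable)
t=5 Δ0: s4=0 s10=1 s9=1 s2=0 s3=1 s8=1 s7=0 s5=1 s0=1 s6=0 clk=1 s1=0
  Δ1: clk:1→0
  (1Δ to stable)
t=6 Δ0: s4=0 s10=1 s9=1 s2=0 s3=1 s8=1 s7=0 s5=1 s0=1 s6=0 clk=0 s1=0
  Δ1: clk:0→1
  (1Δ to stable)

2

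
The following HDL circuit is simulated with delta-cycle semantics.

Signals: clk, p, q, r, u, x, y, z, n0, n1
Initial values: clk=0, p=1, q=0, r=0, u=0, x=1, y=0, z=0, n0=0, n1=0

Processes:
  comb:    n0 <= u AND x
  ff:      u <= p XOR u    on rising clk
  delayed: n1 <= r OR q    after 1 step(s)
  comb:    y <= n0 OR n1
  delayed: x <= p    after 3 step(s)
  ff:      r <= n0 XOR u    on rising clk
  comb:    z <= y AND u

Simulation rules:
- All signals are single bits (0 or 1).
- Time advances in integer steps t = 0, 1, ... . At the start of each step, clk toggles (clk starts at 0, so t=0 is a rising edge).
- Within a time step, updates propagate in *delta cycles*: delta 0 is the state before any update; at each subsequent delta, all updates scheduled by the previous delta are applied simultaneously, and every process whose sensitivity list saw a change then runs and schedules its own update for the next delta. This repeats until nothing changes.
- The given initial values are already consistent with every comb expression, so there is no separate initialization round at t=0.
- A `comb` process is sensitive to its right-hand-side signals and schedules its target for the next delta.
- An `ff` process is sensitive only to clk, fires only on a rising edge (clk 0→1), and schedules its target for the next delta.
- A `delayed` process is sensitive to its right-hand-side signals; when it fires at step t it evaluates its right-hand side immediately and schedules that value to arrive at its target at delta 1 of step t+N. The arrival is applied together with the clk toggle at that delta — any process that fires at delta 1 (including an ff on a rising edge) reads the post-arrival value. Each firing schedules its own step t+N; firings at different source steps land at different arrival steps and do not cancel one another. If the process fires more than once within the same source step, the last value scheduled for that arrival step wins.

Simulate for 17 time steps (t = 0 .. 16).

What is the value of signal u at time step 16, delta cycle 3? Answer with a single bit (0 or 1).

1

[bits: clk,n1,q,n0,u,r,y,x,p,z]
t=0: Δ0=0000000110 Δ1=1000000110 Δ2=1000100110 Δ3=1001100110 Δ4=1001101110 Δ5=1001101111 | 5Δ
t=1: Δ0=1001101111 Δ1=0001101111 | 1Δ
t=2: Δ0=0001101111 Δ1=1001101111 Δ2=1001001111 Δ3=1000001110 Δ4=1000000110 | 4Δ
t=3: Δ0=1000000110 Δ1=0000000110 | 1Δ
t=4: Δ0=0000000110 Δ1=1000000110 Δ2=1000100110 Δ3=1001100110 Δ4=1001101110 Δ5=1001101111 | 5Δ
t=5: Δ0=1001101111 Δ1=0001101111 | 1Δ
t=6: Δ0=0001101111 Δ1=1001101111 Δ2=1001001111 Δ3=1000001110 Δ4=1000000110 | 4Δ
t=7: Δ0=1000000110 Δ1=0000000110 | 1Δ
t=8: Δ0=0000000110 Δ1=1000000110 Δ2=1000100110 Δ3=1001100110 Δ4=1001101110 Δ5=1001101111 | 5Δ
t=9: Δ0=1001101111 Δ1=0001101111 | 1Δ
t=10: Δ0=0001101111 Δ1=1001101111 Δ2=1001001111 Δ3=1000001110 Δ4=1000000110 | 4Δ
t=11: Δ0=1000000110 Δ1=0000000110 | 1Δ
t=12: Δ0=0000000110 Δ1=1000000110 Δ2=1000100110 Δ3=1001100110 Δ4=1001101110 Δ5=1001101111 | 5Δ
t=13: Δ0=1001101111 Δ1=0001101111 | 1Δ
t=14: Δ0=0001101111 Δ1=1001101111 Δ2=1001001111 Δ3=1000001110 Δ4=1000000110 | 4Δ
t=15: Δ0=1000000110 Δ1=0000000110 | 1Δ
t=16: Δ0=0000000110 Δ1=1000000110 Δ2=1000100110 Δ3=1001100110 Δ4=1001101110 Δ5=1001101111 | 5Δ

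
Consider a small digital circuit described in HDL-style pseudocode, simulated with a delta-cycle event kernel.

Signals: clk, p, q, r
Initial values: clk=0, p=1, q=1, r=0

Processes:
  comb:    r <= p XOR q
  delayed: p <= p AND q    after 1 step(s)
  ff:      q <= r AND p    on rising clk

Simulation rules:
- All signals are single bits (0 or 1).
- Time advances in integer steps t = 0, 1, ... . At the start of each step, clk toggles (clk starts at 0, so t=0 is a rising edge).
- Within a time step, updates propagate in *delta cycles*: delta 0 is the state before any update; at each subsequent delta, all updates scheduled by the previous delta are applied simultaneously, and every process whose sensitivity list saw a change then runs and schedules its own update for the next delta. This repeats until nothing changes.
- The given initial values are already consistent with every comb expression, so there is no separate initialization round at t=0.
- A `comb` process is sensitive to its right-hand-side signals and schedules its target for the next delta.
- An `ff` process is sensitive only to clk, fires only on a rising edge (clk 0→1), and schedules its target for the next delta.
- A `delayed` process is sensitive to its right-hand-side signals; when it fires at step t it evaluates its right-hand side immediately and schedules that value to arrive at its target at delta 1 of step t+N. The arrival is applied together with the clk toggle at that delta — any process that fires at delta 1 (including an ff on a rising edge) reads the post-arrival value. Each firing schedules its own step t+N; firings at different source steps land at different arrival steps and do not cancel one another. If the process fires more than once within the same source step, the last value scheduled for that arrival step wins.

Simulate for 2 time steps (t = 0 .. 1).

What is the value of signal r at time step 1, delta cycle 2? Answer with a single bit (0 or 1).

0

t=0 Δ0: clk=0 q=1 p=1 r=0
  Δ1: clk:0→1
  Δ2: q:1→0
  Δ3: r:0→1
  (3Δ to stable)
t=1 Δ0: clk=1 q=0 p=1 r=1
  Δ1: clk:1→0, p:1→0
  Δ2: r:1→0
  (2Δ to stable)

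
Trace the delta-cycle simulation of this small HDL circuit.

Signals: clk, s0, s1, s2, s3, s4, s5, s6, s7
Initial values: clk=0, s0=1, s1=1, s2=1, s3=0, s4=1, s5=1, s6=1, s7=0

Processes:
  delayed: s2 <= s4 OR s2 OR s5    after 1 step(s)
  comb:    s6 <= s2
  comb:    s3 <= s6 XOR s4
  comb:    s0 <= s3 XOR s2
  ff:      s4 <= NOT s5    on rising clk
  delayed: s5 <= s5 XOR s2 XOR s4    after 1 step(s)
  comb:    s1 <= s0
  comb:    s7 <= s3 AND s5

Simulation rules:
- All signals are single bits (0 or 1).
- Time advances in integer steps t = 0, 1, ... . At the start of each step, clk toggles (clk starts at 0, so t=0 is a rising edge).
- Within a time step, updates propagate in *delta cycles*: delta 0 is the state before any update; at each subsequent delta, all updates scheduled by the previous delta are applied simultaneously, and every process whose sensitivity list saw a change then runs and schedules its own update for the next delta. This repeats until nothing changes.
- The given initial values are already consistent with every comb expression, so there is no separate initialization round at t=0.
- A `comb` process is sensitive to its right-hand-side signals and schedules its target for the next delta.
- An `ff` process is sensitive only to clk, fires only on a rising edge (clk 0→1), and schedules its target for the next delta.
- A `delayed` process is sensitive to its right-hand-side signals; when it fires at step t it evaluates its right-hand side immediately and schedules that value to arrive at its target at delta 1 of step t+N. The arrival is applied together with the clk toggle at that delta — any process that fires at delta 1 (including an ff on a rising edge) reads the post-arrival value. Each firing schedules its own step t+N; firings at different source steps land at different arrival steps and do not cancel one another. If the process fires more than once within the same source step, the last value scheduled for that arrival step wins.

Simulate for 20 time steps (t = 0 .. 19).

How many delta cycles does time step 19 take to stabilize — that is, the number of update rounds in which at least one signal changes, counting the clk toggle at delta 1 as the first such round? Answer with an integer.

2

[bits: s7,s0,s3,s5,clk,s6,s2,s1,s4]
t=0: Δ0=010101111 Δ1=010111111 Δ2=010111110 Δ3=011111110 Δ4=101111110 Δ5=101111100 | 5Δ
t=1: Δ0=101111100 Δ1=101001100 Δ2=001001100 | 2Δ
t=2: Δ0=001001100 Δ1=001111100 Δ2=101111100 | 2Δ
t=3: Δ0=101111100 Δ1=101001100 Δ2=001001100 | 2Δ
t=4: Δ0=001001100 Δ1=001111100 Δ2=101111100 | 2Δ
t=5: Δ0=101111100 Δ1=101001100 Δ2=001001100 | 2Δ
t=6: Δ0=001001100 Δ1=001111100 Δ2=101111100 | 2Δ
t=7: Δ0=101111100 Δ1=101001100 Δ2=001001100 | 2Δ
t=8: Δ0=001001100 Δ1=001111100 Δ2=101111100 | 2Δ
t=9: Δ0=101111100 Δ1=101001100 Δ2=001001100 | 2Δ
t=10: Δ0=001001100 Δ1=001111100 Δ2=101111100 | 2Δ
t=11: Δ0=101111100 Δ1=101001100 Δ2=001001100 | 2Δ
t=12: Δ0=001001100 Δ1=001111100 Δ2=101111100 | 2Δ
t=13: Δ0=101111100 Δ1=101001100 Δ2=001001100 | 2Δ
t=14: Δ0=001001100 Δ1=001111100 Δ2=101111100 | 2Δ
t=15: Δ0=101111100 Δ1=101001100 Δ2=001001100 | 2Δ
t=16: Δ0=001001100 Δ1=001111100 Δ2=101111100 | 2Δ
t=17: Δ0=101111100 Δ1=101001100 Δ2=001001100 | 2Δ
t=18: Δ0=001001100 Δ1=001111100 Δ2=101111100 | 2Δ
t=19: Δ0=101111100 Δ1=101001100 Δ2=001001100 | 2Δ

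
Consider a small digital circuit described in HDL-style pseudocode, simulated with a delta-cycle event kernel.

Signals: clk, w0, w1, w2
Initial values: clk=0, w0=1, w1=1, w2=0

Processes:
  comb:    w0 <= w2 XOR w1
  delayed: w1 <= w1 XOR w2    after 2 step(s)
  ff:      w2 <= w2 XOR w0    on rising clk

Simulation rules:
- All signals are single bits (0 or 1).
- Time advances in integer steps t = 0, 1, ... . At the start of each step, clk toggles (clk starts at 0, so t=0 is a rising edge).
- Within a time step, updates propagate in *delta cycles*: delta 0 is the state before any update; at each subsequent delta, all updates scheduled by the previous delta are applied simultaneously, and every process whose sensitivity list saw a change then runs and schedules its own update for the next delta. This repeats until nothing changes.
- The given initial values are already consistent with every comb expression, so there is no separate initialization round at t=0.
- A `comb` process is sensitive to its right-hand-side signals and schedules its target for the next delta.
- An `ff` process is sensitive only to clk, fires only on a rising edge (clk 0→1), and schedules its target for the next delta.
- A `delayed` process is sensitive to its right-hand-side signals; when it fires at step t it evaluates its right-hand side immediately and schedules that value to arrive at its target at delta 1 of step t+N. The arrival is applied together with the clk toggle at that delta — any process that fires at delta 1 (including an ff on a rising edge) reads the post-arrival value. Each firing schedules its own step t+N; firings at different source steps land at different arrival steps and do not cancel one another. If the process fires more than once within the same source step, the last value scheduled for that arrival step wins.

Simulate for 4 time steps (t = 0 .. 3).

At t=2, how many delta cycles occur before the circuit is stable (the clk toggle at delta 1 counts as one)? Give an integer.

2

t0.Δ0 clk=0 w2=0 w1=1 w0=1
t0.Δ1 clk=1 w2=0 w1=1 w0=1
t0.Δ2 clk=1 w2=1 w1=1 w0=1
t0.Δ3 clk=1 w2=1 w1=1 w0=0
t1.Δ0 clk=1 w2=1 w1=1 w0=0
t1.Δ1 clk=0 w2=1 w1=1 w0=0
t2.Δ0 clk=0 w2=1 w1=1 w0=0
t2.Δ1 clk=1 w2=1 w1=0 w0=0
t2.Δ2 clk=1 w2=1 w1=0 w0=1
t3.Δ0 clk=1 w2=1 w1=0 w0=1
t3.Δ1 clk=0 w2=1 w1=0 w0=1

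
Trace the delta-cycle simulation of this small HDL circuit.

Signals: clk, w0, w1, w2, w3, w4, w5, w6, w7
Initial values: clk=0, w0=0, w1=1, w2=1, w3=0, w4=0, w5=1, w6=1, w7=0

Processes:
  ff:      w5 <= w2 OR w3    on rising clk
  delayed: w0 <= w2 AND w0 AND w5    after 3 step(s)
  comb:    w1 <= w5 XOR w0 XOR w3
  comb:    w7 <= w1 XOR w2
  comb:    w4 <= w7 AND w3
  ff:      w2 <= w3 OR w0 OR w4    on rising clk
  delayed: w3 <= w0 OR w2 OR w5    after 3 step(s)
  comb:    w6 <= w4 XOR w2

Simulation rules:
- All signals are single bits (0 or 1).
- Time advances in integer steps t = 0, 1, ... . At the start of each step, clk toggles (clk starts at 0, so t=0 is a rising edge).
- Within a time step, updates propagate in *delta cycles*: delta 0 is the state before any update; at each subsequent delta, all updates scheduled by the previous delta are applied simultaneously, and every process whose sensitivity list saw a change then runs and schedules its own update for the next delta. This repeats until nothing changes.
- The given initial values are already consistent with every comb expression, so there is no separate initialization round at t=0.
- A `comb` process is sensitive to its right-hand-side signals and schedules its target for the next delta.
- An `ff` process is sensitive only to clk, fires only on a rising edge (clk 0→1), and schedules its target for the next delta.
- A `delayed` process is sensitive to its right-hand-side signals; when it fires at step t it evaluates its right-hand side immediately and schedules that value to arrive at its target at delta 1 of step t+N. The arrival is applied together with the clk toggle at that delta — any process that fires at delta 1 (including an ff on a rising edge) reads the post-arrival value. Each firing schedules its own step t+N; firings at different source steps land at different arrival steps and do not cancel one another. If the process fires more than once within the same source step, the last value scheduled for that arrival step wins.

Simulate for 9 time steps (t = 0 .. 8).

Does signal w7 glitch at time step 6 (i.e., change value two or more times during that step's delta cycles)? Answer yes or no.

no

t=0 Δ0: w1=1 clk=0 w3=0 w6=1 w5=1 w0=0 w7=0 w4=0 w2=1
  Δ1: clk:0→1
  Δ2: w2:1→0
  Δ3: w6:1→0, w7:0→1
  (3Δ to stable)
t=1 Δ0: w1=1 clk=1 w3=0 w6=0 w5=1 w0=0 w7=1 w4=0 w2=0
  Δ1: clk:1→0
  (1Δ to stable)
t=2 Δ0: w1=1 clk=0 w3=0 w6=0 w5=1 w0=0 w7=1 w4=0 w2=0
  Δ1: clk:0→1
  Δ2: w5:1→0
  Δ3: w1:1→0
  Δ4: w7:1→0
  (4Δ to stable)
t=3 Δ0: w1=0 clk=1 w3=0 w6=0 w5=0 w0=0 w7=0 w4=0 w2=0
  Δ1: clk:1→0, w3:0→1
  Δ2: w1:0→1
  Δ3: w7:0→1
  Δ4: w4:0→1
  Δ5: w6:0→1
  (5Δ to stable)
t=4 Δ0: w1=1 clk=0 w3=1 w6=1 w5=0 w0=0 w7=1 w4=1 w2=0
  Δ1: clk:0→1
  Δ2: w5:0→1, w2:0→1
  Δ3: w1:1→0, w6:1→0, w7:1→0
  Δ4: w7:0→1, w4:1→0
  Δ5: w6:0→1, w4:0→1
  Δ6: w6:1→0
  (6Δ to stable)
t=5 Δ0: w1=0 clk=1 w3=1 w6=0 w5=1 w0=0 w7=1 w4=1 w2=1
  Δ1: clk:1→0, w3:1→0
  Δ2: w1:0→1, w4:1→0
  Δ3: w6:0→1, w7:1→0
  (3Δ to stable)
t=6 Δ0: w1=1 clk=0 w3=0 w6=1 w5=1 w0=0 w7=0 w4=0 w2=1
  Δ1: clk:0→1
  Δ2: w2:1→0
  Δ3: w6:1→0, w7:0→1
  (3Δ to stable)
t=7 Δ0: w1=1 clk=1 w3=0 w6=0 w5=1 w0=0 w7=1 w4=0 w2=0
  Δ1: clk:1→0, w3:0→1
  Δ2: w1:1→0, w4:0→1
  Δ3: w6:0→1, w7:1→0
  Δ4: w4:1→0
  Δ5: w6:1→0
  (5Δ to stable)
t=8 Δ0: w1=0 clk=0 w3=1 w6=0 w5=1 w0=0 w7=0 w4=0 w2=0
  Δ1: clk:0→1
  Δ2: w2:0→1
  Δ3: w6:0→1, w7:0→1
  Δ4: w4:0→1
  Δ5: w6:1→0
  (5Δ to stable)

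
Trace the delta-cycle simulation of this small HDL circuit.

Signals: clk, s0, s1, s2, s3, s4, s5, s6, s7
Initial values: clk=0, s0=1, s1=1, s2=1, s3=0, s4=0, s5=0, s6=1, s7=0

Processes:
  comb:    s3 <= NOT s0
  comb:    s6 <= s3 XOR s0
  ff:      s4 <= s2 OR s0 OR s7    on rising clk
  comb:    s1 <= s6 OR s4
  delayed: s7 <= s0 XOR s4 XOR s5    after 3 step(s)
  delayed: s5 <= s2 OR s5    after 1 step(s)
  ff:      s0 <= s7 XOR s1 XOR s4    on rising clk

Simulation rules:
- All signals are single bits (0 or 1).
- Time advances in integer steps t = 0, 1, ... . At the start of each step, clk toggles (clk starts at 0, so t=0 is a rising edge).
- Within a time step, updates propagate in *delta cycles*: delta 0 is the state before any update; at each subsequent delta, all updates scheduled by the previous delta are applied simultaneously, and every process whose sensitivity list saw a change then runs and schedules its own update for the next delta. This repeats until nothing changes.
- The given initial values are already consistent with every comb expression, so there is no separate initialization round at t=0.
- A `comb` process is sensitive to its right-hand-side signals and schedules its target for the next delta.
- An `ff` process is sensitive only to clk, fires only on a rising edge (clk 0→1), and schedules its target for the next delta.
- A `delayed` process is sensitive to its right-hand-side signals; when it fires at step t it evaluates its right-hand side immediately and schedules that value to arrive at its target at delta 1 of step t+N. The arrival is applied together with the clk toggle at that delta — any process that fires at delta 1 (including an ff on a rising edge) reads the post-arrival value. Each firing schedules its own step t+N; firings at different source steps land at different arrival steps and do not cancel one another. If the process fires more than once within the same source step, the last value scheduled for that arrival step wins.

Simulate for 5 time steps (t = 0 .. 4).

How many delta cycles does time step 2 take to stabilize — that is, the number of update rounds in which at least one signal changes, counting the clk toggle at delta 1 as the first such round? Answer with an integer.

t0.Δ0 s6=1 s4=0 clk=0 s5=0 s0=1 s7=0 s1=1 s2=1 s3=0
t0.Δ1 s6=1 s4=0 clk=1 s5=0 s0=1 s7=0 s1=1 s2=1 s3=0
t0.Δ2 s6=1 s4=1 clk=1 s5=0 s0=1 s7=0 s1=1 s2=1 s3=0
t1.Δ0 s6=1 s4=1 clk=1 s5=0 s0=1 s7=0 s1=1 s2=1 s3=0
t1.Δ1 s6=1 s4=1 clk=0 s5=0 s0=1 s7=0 s1=1 s2=1 s3=0
t2.Δ0 s6=1 s4=1 clk=0 s5=0 s0=1 s7=0 s1=1 s2=1 s3=0
t2.Δ1 s6=1 s4=1 clk=1 s5=0 s0=1 s7=0 s1=1 s2=1 s3=0
t2.Δ2 s6=1 s4=1 clk=1 s5=0 s0=0 s7=0 s1=1 s2=1 s3=0
t2.Δ3 s6=0 s4=1 clk=1 s5=0 s0=0 s7=0 s1=1 s2=1 s3=1
t2.Δ4 s6=1 s4=1 clk=1 s5=0 s0=0 s7=0 s1=1 s2=1 s3=1
t3.Δ0 s6=1 s4=1 clk=1 s5=0 s0=0 s7=0 s1=1 s2=1 s3=1
t3.Δ1 s6=1 s4=1 clk=0 s5=0 s0=0 s7=0 s1=1 s2=1 s3=1
t4.Δ0 s6=1 s4=1 clk=0 s5=0 s0=0 s7=0 s1=1 s2=1 s3=1
t4.Δ1 s6=1 s4=1 clk=1 s5=0 s0=0 s7=0 s1=1 s2=1 s3=1

4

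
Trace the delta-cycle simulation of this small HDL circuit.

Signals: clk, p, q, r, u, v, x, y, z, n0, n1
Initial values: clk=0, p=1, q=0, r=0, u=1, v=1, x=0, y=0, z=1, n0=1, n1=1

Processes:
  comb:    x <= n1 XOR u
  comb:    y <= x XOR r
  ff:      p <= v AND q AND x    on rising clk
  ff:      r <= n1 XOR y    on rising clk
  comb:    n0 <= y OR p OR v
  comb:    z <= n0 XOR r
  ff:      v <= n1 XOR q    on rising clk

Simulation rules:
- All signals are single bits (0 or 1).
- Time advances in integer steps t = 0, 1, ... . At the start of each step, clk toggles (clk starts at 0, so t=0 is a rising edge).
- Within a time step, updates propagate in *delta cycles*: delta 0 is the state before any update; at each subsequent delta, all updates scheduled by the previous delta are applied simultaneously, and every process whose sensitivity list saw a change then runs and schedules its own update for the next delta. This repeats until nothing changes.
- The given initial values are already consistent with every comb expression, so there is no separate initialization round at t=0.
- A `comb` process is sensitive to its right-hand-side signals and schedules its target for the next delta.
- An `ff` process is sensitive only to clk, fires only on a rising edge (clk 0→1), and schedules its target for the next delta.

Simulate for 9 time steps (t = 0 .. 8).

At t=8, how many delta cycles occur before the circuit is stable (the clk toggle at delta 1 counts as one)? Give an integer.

t=0 Δ0: v=1 clk=0 n0=1 x=0 y=0 n1=1 p=1 u=1 z=1 q=0 r=0
  Δ1: clk:0→1
  Δ2: p:1→0, r:0→1
  Δ3: y:0→1, z:1→0
  (3Δ to stable)
t=1 Δ0: v=1 clk=1 n0=1 x=0 y=1 n1=1 p=0 u=1 z=0 q=0 r=1
  Δ1: clk:1→0
  (1Δ to stable)
t=2 Δ0: v=1 clk=0 n0=1 x=0 y=1 n1=1 p=0 u=1 z=0 q=0 r=1
  Δ1: clk:0→1
  Δ2: r:1→0
  Δ3: y:1→0, z:0→1
  (3Δ to stable)
t=3 Δ0: v=1 clk=1 n0=1 x=0 y=0 n1=1 p=0 u=1 z=1 q=0 r=0
  Δ1: clk:1→0
  (1Δ to stable)
t=4 Δ0: v=1 clk=0 n0=1 x=0 y=0 n1=1 p=0 u=1 z=1 q=0 r=0
  Δ1: clk:0→1
  Δ2: r:0→1
  Δ3: y:0→1, z:1→0
  (3Δ to stable)
t=5 Δ0: v=1 clk=1 n0=1 x=0 y=1 n1=1 p=0 u=1 z=0 q=0 r=1
  Δ1: clk:1→0
  (1Δ to stable)
t=6 Δ0: v=1 clk=0 n0=1 x=0 y=1 n1=1 p=0 u=1 z=0 q=0 r=1
  Δ1: clk:0→1
  Δ2: r:1→0
  Δ3: y:1→0, z:0→1
  (3Δ to stable)
t=7 Δ0: v=1 clk=1 n0=1 x=0 y=0 n1=1 p=0 u=1 z=1 q=0 r=0
  Δ1: clk:1→0
  (1Δ to stable)
t=8 Δ0: v=1 clk=0 n0=1 x=0 y=0 n1=1 p=0 u=1 z=1 q=0 r=0
  Δ1: clk:0→1
  Δ2: r:0→1
  Δ3: y:0→1, z:1→0
  (3Δ to stable)

3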